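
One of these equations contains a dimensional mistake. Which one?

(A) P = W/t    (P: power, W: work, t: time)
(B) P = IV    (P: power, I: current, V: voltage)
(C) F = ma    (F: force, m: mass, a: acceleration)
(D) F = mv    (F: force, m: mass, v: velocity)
(D) F = mv

The equation (D) F = mv is dimensionally incorrect.

LHS (F): [L M T^-2]
RHS (mv): [L M T^-1] ✗

The dimensions do not match. The other three equations balance.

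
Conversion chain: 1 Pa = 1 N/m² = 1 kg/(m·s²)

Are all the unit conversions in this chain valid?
The chain is correct (no errors).

Correct: Pascal is Newton per square meter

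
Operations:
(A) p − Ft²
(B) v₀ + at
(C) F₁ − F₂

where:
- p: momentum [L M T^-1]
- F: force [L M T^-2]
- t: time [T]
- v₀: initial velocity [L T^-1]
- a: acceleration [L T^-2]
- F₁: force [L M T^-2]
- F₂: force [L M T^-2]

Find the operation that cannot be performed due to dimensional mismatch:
(A) p − Ft²

(A) p − Ft²: p [L M T^-1] and Ft² [L M] — different dimensions cannot be added/subtracted ✗
(B) v₀ + at: v₀ [L T^-1] and at [L T^-1] — same dimensions ✓
(C) F₁ − F₂: F₁ [L M T^-2] and F₂ [L M T^-2] — same dimensions ✓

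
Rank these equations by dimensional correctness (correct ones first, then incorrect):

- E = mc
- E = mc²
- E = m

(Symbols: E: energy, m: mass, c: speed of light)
Dimensionally correct: E = mc²
Dimensionally incorrect: E = mc, E = m
Ordered (correct first, then incorrect): E = mc², E = mc, E = m

- E = mc: LHS [L^2 M T^-2], RHS [L M T^-1] → incorrect ✗
- E = mc²: LHS [L^2 M T^-2], RHS [L^2 M T^-2] → correct ✓
- E = m: LHS [L^2 M T^-2], RHS [M] → incorrect ✗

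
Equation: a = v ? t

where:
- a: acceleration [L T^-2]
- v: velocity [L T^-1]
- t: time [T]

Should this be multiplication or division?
division (÷): a = v ÷ t

a [L T^-2]; v [L T^-1]; t [T].
v × t → [L] ✗
v ÷ t → [L T^-2] ✓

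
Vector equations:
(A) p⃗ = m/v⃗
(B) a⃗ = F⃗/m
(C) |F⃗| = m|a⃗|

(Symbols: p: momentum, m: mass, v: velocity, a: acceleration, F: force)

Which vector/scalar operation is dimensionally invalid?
(A) p⃗ = m/v⃗

(A) p⃗ = m/v⃗: LHS [L M T^-1], RHS [L^-1 M T] ✗ — momentum is mass times velocity; should be mv⃗ (and division by a vector is undefined)
(B) a⃗ = F⃗/m: LHS [L T^-2], RHS [L T^-2] ✓ — force (vector) divided by mass (scalar)
(C) |F⃗| = m|a⃗|: LHS [L M T^-2], RHS [L M T^-2] ✓ — magnitudes of vectors are scalars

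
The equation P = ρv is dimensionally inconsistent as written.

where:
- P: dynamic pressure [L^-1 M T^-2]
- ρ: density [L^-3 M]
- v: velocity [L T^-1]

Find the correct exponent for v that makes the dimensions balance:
The exponent of v should be 2: P = ρv^2

The LHS P has dimensions [L^-1 M T^-2]; v has dimensions [L T^-1].
As written, the RHS ρv (exponent 1 on v) has dimensions [L^-2 M T^-1], which does not match.
With exponent 2, the RHS ρv^2 has dimensions [L^-1 M T^-2], matching the LHS.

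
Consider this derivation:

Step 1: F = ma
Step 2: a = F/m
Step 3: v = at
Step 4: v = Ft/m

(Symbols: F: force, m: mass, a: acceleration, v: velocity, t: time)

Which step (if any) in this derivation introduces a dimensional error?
No step introduces an error — all steps are dimensionally consistent.

Step 1: F = ma → LHS [L M T^-2], RHS [L M T^-2] ✓
Step 2: a = F/m → LHS [L T^-2], RHS [L T^-2] ✓
Step 3: v = at → LHS [L T^-1], RHS [L T^-1] ✓
Step 4: v = Ft/m → LHS [L T^-1], RHS [L T^-1] ✓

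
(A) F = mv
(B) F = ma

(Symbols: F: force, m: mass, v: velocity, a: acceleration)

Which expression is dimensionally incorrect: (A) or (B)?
(A)

(A) F = mv: LHS [L M T^-2], RHS [L M T^-1] ✗
(B) F = ma: LHS [L M T^-2], RHS [L M T^-2] ✓

Expression (A) F = mv is dimensionally incorrect.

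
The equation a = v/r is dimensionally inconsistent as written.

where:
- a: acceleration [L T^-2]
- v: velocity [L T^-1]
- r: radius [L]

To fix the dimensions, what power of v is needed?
The exponent of v should be 2: a = v^2/r

The LHS a has dimensions [L T^-2]; v has dimensions [L T^-1].
As written, the RHS v/r (exponent 1 on v) has dimensions [T^-1], which does not match.
With exponent 2, the RHS v^2/r has dimensions [L T^-2], matching the LHS.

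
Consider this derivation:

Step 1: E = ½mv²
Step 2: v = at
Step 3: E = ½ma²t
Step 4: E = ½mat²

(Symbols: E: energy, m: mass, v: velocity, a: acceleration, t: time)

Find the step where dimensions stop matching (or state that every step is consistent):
Step 3

Step 1: E = ½mv² → LHS [L^2 M T^-2], RHS [L^2 M T^-2] ✓
Step 2: v = at → LHS [L T^-1], RHS [L T^-1] ✓
Step 3: E = ½ma²t → LHS [L^2 M T^-2], RHS [L^2 M T^-3] ✗

The first dimensional inconsistency appears in step 3: E = ½ma²t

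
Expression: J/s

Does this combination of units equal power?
Yes

The expression J/s has dimensions [L^2 M T^-3], which is exactly power [L^2 M T^-3].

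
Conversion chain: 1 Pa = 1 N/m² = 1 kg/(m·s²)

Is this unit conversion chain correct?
The chain is correct (no errors).

Correct: Pascal is Newton per square meter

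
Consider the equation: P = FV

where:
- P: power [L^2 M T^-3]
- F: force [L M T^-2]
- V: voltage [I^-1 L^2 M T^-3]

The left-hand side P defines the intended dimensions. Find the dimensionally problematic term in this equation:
The right-hand side term FV

P has dimensions [L^2 M T^-3], but FV has dimensions [I^-1 L^3 M^2 T^-5], so the term FV is dimensionally wrong for P.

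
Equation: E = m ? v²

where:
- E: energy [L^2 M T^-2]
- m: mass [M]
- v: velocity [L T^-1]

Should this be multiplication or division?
multiplication (×): E = m × v²

E [L^2 M T^-2]; m [M]; v² [L^2 T^-2].
m × v² → [L^2 M T^-2] ✓
m ÷ v² → [L^-2 M T^2] ✗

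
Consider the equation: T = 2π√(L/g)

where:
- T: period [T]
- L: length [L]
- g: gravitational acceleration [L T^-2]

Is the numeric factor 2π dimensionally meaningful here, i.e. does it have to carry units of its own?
No

T has dimensions [T] and √(L/g) already has dimensions [T], so the equation balances without 2π contributing any dimensions. 2π is a pure (dimensionless) number; changing or removing it would not affect dimensional consistency.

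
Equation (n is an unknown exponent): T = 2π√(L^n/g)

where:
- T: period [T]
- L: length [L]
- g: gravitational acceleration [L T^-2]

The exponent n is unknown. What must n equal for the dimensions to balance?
n = 1

T has dimensions [T]; L has dimensions [L].
With n = 1: 2π√(L^1/g) has dimensions [T], matching the LHS ✓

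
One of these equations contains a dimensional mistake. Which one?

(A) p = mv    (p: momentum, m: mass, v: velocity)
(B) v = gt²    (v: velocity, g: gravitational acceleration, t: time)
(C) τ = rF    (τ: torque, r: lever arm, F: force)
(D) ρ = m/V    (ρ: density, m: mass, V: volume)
(B) v = gt²

The equation (B) v = gt² is dimensionally incorrect.

LHS (v): [L T^-1]
RHS (gt²): [L] ✗

The dimensions do not match. The other three equations balance.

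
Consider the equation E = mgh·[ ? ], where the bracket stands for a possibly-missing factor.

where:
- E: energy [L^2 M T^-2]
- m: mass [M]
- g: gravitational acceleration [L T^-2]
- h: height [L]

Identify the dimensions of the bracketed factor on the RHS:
Nothing is missing — the bracketed factor must be dimensionless.

E has dimensions [L^2 M T^-2] and mgh already has dimensions [L^2 M T^-2], so E = mgh is dimensionally complete.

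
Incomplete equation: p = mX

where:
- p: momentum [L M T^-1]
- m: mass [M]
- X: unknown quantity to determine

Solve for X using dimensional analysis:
X = v (velocity), dimensions [L T^-1]

p has dimensions [L M T^-1]; the rest of the RHS (m) has dimensions [M].
So X must have dimensions [L T^-1] — X = v (velocity).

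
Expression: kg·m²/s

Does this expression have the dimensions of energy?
No

The expression kg·m²/s has dimensions [L^2 M T^-1], but energy has dimensions [L^2 M T^-2].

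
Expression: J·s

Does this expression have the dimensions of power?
No

The expression J·s has dimensions [L^2 M T^-1], but power has dimensions [L^2 M T^-3].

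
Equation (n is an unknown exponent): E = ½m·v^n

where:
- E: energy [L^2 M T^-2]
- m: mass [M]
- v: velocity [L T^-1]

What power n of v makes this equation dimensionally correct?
n = 2

E has dimensions [L^2 M T^-2]; v has dimensions [L T^-1].
The rest of the RHS has dimensions [M], so v^n must supply [L^2 T^-2].
With n = 2: ½m·v^2 has dimensions [L^2 M T^-2], matching the LHS ✓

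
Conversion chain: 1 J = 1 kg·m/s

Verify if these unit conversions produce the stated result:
The chain is incorrect (it contains an error).

Incorrect: Joule is kg·m²/s², not kg·m/s (that is momentum)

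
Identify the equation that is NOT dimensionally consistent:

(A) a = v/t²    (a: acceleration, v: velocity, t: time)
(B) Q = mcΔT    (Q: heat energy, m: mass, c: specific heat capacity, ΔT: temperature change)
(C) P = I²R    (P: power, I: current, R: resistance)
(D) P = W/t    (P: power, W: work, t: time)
(A) a = v/t²

The equation (A) a = v/t² is dimensionally incorrect.

LHS (a): [L T^-2]
RHS (v/t²): [L T^-3] ✗

The dimensions do not match. The other three equations balance.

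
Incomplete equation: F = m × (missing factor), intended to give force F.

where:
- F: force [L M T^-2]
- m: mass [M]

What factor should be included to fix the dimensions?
a (acceleration), dimensions [L T^-2]

F has dimensions [L M T^-2] and m has dimensions [M].
The missing factor must have dimensions [L M T^-2] / [M] = [L T^-2], i.e. acceleration (a).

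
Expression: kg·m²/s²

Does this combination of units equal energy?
Yes

The expression kg·m²/s² has dimensions [L^2 M T^-2], which is exactly energy [L^2 M T^-2].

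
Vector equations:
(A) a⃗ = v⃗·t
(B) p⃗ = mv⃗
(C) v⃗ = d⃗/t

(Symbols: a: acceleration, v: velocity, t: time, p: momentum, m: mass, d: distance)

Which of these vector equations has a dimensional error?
(A) a⃗ = v⃗·t

(A) a⃗ = v⃗·t: LHS [L T^-2], RHS [L] ✗ — acceleration is velocity per time; should be v⃗/t
(B) p⃗ = mv⃗: LHS [L M T^-1], RHS [L M T^-1] ✓ — mass (scalar) times velocity (vector)
(C) v⃗ = d⃗/t: LHS [L T^-1], RHS [L T^-1] ✓ — displacement (vector) divided by time (scalar)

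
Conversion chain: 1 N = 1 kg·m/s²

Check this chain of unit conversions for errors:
The chain is correct (no errors).

Correct: Newton is defined as kg·m/s²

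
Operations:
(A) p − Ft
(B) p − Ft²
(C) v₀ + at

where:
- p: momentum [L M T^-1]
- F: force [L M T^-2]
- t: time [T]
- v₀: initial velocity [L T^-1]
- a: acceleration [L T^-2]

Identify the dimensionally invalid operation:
(B) p − Ft²

(A) p − Ft: p [L M T^-1] and Ft [L M T^-1] — same dimensions ✓
(B) p − Ft²: p [L M T^-1] and Ft² [L M] — different dimensions cannot be added/subtracted ✗
(C) v₀ + at: v₀ [L T^-1] and at [L T^-1] — same dimensions ✓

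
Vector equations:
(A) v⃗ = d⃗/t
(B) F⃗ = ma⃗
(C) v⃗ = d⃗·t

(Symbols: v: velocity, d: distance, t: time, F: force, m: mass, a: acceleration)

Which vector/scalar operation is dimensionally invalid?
(C) v⃗ = d⃗·t

(A) v⃗ = d⃗/t: LHS [L T^-1], RHS [L T^-1] ✓ — displacement (vector) divided by time (scalar)
(B) F⃗ = ma⃗: LHS [L M T^-2], RHS [L M T^-2] ✓ — Force and acceleration are vectors, mass is a scalar
(C) v⃗ = d⃗·t: LHS [L T^-1], RHS [L T] ✗ — velocity is displacement per time; should be d⃗/t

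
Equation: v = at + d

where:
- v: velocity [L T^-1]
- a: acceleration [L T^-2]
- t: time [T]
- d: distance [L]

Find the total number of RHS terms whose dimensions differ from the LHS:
1

LHS v: [L T^-1]
- at: [L T^-1] ✓
- d: [L] ✗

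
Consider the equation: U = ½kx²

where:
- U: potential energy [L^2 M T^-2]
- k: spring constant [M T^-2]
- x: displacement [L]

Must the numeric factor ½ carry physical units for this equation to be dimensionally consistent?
No

U has dimensions [L^2 M T^-2] and kx² already has dimensions [L^2 M T^-2], so the equation balances without ½ contributing any dimensions. ½ is a pure (dimensionless) number; changing or removing it would not affect dimensional consistency.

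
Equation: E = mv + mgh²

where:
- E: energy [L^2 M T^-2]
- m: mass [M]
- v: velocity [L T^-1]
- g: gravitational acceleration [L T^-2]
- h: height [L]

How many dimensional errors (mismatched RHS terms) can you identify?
2

LHS E: [L^2 M T^-2]
- mv: [L M T^-1] ✗
- mgh²: [L^3 M T^-2] ✗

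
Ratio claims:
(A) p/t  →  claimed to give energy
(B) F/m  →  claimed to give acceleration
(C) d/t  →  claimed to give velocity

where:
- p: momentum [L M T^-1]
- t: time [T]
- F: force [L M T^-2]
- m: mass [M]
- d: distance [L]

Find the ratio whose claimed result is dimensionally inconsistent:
(A) p/t does not give energy

(A) p/t: [L M T^-2] ≠ energy [L^2 M T^-2] ✗
(B) F/m: [L T^-2] = acceleration [L T^-2] ✓
(C) d/t: [L T^-1] = velocity [L T^-1] ✓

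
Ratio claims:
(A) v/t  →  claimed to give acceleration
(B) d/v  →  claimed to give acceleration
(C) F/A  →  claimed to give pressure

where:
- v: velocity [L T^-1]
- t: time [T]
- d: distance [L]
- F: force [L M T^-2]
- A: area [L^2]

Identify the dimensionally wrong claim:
(B) d/v does not give acceleration

(A) v/t: [L T^-2] = acceleration [L T^-2] ✓
(B) d/v: [T] ≠ acceleration [L T^-2] ✗
(C) F/A: [L^-1 M T^-2] = pressure [L^-1 M T^-2] ✓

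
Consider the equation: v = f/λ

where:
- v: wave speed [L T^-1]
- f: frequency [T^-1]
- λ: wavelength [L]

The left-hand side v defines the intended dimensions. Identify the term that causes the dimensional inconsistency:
The right-hand side term f/λ

v has dimensions [L T^-1], but f/λ has dimensions [L^-1 T^-1], so the term f/λ is dimensionally wrong for v.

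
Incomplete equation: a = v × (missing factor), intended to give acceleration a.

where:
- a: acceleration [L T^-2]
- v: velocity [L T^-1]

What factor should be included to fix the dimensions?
1/t (inverse time), dimensions [T^-1]

a has dimensions [L T^-2] and v has dimensions [L T^-1].
The missing factor must have dimensions [L T^-2] / [L T^-1] = [T^-1], i.e. inverse time (1/t).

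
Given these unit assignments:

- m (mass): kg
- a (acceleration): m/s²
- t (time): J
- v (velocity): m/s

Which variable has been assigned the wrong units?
t

The variable t (time) should have units s, not J.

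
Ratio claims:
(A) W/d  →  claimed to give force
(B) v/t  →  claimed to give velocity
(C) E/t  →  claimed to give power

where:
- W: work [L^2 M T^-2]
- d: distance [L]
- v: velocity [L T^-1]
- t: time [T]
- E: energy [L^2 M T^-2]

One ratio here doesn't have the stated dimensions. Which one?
(B) v/t does not give velocity

(A) W/d: [L M T^-2] = force [L M T^-2] ✓
(B) v/t: [L T^-2] ≠ velocity [L T^-1] ✗
(C) E/t: [L^2 M T^-3] = power [L^2 M T^-3] ✓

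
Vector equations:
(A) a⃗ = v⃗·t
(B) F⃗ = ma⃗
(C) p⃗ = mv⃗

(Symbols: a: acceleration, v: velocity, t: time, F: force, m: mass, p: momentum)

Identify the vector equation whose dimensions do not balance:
(A) a⃗ = v⃗·t

(A) a⃗ = v⃗·t: LHS [L T^-2], RHS [L] ✗ — acceleration is velocity per time; should be v⃗/t
(B) F⃗ = ma⃗: LHS [L M T^-2], RHS [L M T^-2] ✓ — Force and acceleration are vectors, mass is a scalar
(C) p⃗ = mv⃗: LHS [L M T^-1], RHS [L M T^-1] ✓ — mass (scalar) times velocity (vector)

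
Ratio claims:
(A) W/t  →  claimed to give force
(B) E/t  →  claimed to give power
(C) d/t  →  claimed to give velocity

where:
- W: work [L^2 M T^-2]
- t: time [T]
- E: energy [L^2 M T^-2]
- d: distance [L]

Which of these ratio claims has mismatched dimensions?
(A) W/t does not give force

(A) W/t: [L^2 M T^-3] ≠ force [L M T^-2] ✗
(B) E/t: [L^2 M T^-3] = power [L^2 M T^-3] ✓
(C) d/t: [L T^-1] = velocity [L T^-1] ✓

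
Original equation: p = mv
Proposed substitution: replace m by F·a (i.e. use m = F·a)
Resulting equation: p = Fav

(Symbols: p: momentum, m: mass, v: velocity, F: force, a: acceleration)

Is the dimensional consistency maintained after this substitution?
No

[m] = [M] and [F·a] = [L^2 M T^-4]. These differ, so the substitution replaces a quantity by one of different dimensions and the result p = Fav has LHS [L M T^-1] vs RHS [L^3 M T^-5] — inconsistent.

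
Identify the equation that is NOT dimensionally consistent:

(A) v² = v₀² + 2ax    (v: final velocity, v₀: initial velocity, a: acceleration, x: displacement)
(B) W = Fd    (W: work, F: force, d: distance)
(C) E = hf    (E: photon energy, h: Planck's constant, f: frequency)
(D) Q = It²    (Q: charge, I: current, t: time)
(D) Q = It²

The equation (D) Q = It² is dimensionally incorrect.

LHS (Q): [I T]
RHS (It²): [I T^2] ✗

The dimensions do not match. The other three equations balance.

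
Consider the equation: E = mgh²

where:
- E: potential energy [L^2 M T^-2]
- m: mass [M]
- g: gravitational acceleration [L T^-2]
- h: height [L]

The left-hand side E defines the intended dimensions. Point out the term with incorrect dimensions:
The right-hand side term mgh²

E has dimensions [L^2 M T^-2], but mgh² has dimensions [L^3 M T^-2], so the term mgh² is dimensionally wrong for E.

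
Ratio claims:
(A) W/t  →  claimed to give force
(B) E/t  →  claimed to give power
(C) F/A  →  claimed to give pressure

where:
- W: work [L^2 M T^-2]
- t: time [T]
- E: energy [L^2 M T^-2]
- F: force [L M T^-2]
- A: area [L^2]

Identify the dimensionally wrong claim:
(A) W/t does not give force

(A) W/t: [L^2 M T^-3] ≠ force [L M T^-2] ✗
(B) E/t: [L^2 M T^-3] = power [L^2 M T^-3] ✓
(C) F/A: [L^-1 M T^-2] = pressure [L^-1 M T^-2] ✓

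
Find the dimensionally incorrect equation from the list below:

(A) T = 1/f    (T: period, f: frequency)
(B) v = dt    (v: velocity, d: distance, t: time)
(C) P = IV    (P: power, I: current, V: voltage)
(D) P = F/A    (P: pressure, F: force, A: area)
(B) v = dt

The equation (B) v = dt is dimensionally incorrect.

LHS (v): [L T^-1]
RHS (dt): [L T] ✗

The dimensions do not match. The other three equations balance.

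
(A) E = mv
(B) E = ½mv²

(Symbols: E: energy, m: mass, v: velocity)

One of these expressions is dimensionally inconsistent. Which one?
(A)

(A) E = mv: LHS [L^2 M T^-2], RHS [L M T^-1] ✗
(B) E = ½mv²: LHS [L^2 M T^-2], RHS [L^2 M T^-2] ✓

Expression (A) E = mv is dimensionally incorrect.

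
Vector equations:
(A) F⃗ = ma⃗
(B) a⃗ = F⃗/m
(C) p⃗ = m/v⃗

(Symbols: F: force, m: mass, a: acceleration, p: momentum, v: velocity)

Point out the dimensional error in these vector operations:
(C) p⃗ = m/v⃗

(A) F⃗ = ma⃗: LHS [L M T^-2], RHS [L M T^-2] ✓ — Force and acceleration are vectors, mass is a scalar
(B) a⃗ = F⃗/m: LHS [L T^-2], RHS [L T^-2] ✓ — force (vector) divided by mass (scalar)
(C) p⃗ = m/v⃗: LHS [L M T^-1], RHS [L^-1 M T] ✗ — momentum is mass times velocity; should be mv⃗ (and division by a vector is undefined)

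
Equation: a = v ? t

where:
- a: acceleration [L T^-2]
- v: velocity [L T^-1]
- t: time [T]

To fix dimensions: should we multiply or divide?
division (÷): a = v ÷ t

a [L T^-2]; v [L T^-1]; t [T].
v × t → [L] ✗
v ÷ t → [L T^-2] ✓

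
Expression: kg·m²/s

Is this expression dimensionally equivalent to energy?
No

The expression kg·m²/s has dimensions [L^2 M T^-1], but energy has dimensions [L^2 M T^-2].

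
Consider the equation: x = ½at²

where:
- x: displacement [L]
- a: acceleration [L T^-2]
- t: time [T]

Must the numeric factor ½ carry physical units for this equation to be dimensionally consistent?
No

x has dimensions [L] and at² already has dimensions [L], so the equation balances without ½ contributing any dimensions. ½ is a pure (dimensionless) number; changing or removing it would not affect dimensional consistency.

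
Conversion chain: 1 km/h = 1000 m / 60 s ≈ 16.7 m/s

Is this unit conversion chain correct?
The chain is incorrect (it contains an error).

Incorrect: 1 h = 3600 s, not 60 s (1 km/h ≈ 0.278 m/s)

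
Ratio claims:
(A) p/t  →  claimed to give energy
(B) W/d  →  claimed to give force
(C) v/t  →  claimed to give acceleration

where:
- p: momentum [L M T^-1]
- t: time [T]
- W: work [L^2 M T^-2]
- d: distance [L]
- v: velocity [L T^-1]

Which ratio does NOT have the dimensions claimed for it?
(A) p/t does not give energy

(A) p/t: [L M T^-2] ≠ energy [L^2 M T^-2] ✗
(B) W/d: [L M T^-2] = force [L M T^-2] ✓
(C) v/t: [L T^-2] = acceleration [L T^-2] ✓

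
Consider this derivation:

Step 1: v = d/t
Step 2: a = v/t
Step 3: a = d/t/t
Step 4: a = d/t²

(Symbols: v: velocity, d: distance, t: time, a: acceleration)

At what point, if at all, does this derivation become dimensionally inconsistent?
No step introduces an error — all steps are dimensionally consistent.

Step 1: v = d/t → LHS [L T^-1], RHS [L T^-1] ✓
Step 2: a = v/t → LHS [L T^-2], RHS [L T^-2] ✓
Step 3: a = d/t/t → LHS [L T^-2], RHS [L T^-2] ✓
Step 4: a = d/t² → LHS [L T^-2], RHS [L T^-2] ✓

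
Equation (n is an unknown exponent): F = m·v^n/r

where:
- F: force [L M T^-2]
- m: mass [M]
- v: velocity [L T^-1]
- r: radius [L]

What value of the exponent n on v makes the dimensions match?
n = 2

F has dimensions [L M T^-2]; v has dimensions [L T^-1].
The rest of the RHS has dimensions [L^-1 M], so v^n must supply [L^2 T^-2].
With n = 2: m·v^2/r has dimensions [L M T^-2], matching the LHS ✓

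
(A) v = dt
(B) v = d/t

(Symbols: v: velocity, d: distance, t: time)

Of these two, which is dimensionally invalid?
(A)

(A) v = dt: LHS [L T^-1], RHS [L T] ✗
(B) v = d/t: LHS [L T^-1], RHS [L T^-1] ✓

Expression (A) v = dt is dimensionally incorrect.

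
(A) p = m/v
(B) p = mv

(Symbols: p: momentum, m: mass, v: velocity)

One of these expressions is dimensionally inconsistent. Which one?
(A)

(A) p = m/v: LHS [L M T^-1], RHS [L^-1 M T] ✗
(B) p = mv: LHS [L M T^-1], RHS [L M T^-1] ✓

Expression (A) p = m/v is dimensionally incorrect.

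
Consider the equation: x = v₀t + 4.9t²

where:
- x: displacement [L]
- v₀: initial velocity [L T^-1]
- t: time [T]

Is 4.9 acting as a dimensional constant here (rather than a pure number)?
Yes

x has dimensions [L], while t² alone has dimensions [T^2]. For the equation to balance, the factor 4.9 must carry dimensions [L T^-2] — it is a dimensional constant (a numerical value of a physical quantity with its units suppressed), not a pure number.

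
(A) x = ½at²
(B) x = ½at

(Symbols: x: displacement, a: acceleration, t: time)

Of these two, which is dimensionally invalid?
(B)

(A) x = ½at²: LHS [L], RHS [L] ✓
(B) x = ½at: LHS [L], RHS [L T^-1] ✗

Expression (B) x = ½at is dimensionally incorrect.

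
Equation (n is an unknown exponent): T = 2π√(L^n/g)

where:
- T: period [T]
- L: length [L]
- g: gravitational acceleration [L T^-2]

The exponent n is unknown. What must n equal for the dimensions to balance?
n = 1

T has dimensions [T]; L has dimensions [L].
With n = 1: 2π√(L^1/g) has dimensions [T], matching the LHS ✓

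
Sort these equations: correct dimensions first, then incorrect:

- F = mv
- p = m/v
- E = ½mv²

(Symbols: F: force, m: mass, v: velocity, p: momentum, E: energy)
Dimensionally correct: E = ½mv²
Dimensionally incorrect: F = mv, p = m/v
Ordered (correct first, then incorrect): E = ½mv², F = mv, p = m/v

- F = mv: LHS [L M T^-2], RHS [L M T^-1] → incorrect ✗
- p = m/v: LHS [L M T^-1], RHS [L^-1 M T] → incorrect ✗
- E = ½mv²: LHS [L^2 M T^-2], RHS [L^2 M T^-2] → correct ✓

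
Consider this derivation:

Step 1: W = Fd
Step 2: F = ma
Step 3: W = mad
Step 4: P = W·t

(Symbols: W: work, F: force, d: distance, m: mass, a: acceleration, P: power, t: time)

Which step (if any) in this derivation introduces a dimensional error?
Step 4

Step 1: W = Fd → LHS [L^2 M T^-2], RHS [L^2 M T^-2] ✓
Step 2: F = ma → LHS [L M T^-2], RHS [L M T^-2] ✓
Step 3: W = mad → LHS [L^2 M T^-2], RHS [L^2 M T^-2] ✓
Step 4: P = W·t → LHS [L^2 M T^-3], RHS [L^2 M T^-1] ✗

The first dimensional inconsistency appears in step 4: P = W·t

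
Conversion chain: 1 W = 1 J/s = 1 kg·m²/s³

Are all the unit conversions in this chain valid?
The chain is correct (no errors).

Correct: Watt is Joule per second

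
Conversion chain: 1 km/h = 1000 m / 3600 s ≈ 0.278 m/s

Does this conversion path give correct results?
The chain is correct (no errors).

Correct: 1 km = 1000 m, 1 h = 3600 s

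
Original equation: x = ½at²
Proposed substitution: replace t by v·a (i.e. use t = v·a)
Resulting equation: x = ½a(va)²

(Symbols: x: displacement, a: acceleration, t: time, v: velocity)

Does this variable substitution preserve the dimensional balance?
No

[t] = [T] and [v·a] = [L^2 T^-3]. These differ, so the substitution replaces a quantity by one of different dimensions and the result x = ½a(va)² has LHS [L] vs RHS [L^5 T^-8] — inconsistent.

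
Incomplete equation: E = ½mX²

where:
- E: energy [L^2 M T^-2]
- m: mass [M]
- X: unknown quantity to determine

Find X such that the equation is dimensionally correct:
X = v (velocity), dimensions [L T^-1]

E has dimensions [L^2 M T^-2]; the rest of the RHS (½m) has dimensions [M].
So X² must have dimensions [L^2 T^-2], i.e. X has dimensions [L T^-1] — X = v (velocity).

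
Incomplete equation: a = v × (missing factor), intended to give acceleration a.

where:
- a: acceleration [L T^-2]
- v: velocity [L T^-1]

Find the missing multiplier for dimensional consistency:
1/t (inverse time), dimensions [T^-1]

a has dimensions [L T^-2] and v has dimensions [L T^-1].
The missing factor must have dimensions [L T^-2] / [L T^-1] = [T^-1], i.e. inverse time (1/t).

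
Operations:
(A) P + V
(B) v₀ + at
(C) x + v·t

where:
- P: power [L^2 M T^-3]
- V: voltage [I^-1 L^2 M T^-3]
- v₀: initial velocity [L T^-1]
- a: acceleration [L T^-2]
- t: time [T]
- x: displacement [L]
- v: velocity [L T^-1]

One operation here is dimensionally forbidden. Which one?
(A) P + V

(A) P + V: P [L^2 M T^-3] and V [I^-1 L^2 M T^-3] — different dimensions cannot be added/subtracted ✗
(B) v₀ + at: v₀ [L T^-1] and at [L T^-1] — same dimensions ✓
(C) x + v·t: x [L] and v·t [L] — same dimensions ✓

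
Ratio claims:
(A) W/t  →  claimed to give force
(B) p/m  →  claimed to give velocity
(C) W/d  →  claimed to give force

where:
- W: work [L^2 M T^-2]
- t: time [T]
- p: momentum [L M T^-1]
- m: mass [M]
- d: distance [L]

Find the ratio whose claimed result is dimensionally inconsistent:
(A) W/t does not give force

(A) W/t: [L^2 M T^-3] ≠ force [L M T^-2] ✗
(B) p/m: [L T^-1] = velocity [L T^-1] ✓
(C) W/d: [L M T^-2] = force [L M T^-2] ✓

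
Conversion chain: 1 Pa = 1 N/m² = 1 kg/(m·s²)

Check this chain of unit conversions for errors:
The chain is correct (no errors).

Correct: Pascal is Newton per square meter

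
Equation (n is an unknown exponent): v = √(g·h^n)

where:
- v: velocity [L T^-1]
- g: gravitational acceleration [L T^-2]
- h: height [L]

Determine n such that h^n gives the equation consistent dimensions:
n = 1

v has dimensions [L T^-1]; h has dimensions [L].
With n = 1: √(g·h^1) has dimensions [L T^-1], matching the LHS ✓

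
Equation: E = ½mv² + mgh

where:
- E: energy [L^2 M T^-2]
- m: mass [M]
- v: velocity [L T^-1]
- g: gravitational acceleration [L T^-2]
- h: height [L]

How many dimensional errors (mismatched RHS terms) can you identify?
0

LHS E: [L^2 M T^-2]
- ½mv²: [L^2 M T^-2] ✓
- mgh: [L^2 M T^-2] ✓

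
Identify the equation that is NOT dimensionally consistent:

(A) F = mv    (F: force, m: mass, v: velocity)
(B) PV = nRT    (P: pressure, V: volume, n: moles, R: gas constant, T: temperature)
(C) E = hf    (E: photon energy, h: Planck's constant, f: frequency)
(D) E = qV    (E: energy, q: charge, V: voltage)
(A) F = mv

The equation (A) F = mv is dimensionally incorrect.

LHS (F): [L M T^-2]
RHS (mv): [L M T^-1] ✗

The dimensions do not match. The other three equations balance.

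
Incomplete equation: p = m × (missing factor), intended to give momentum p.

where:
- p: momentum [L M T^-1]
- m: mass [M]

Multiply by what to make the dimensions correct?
v (velocity), dimensions [L T^-1]

p has dimensions [L M T^-1] and m has dimensions [M].
The missing factor must have dimensions [L M T^-1] / [M] = [L T^-1], i.e. velocity (v).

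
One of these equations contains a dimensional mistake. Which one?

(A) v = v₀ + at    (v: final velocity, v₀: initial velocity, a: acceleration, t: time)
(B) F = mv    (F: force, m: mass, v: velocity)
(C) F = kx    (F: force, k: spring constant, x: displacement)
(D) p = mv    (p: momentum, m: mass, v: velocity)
(B) F = mv

The equation (B) F = mv is dimensionally incorrect.

LHS (F): [L M T^-2]
RHS (mv): [L M T^-1] ✗

The dimensions do not match. The other three equations balance.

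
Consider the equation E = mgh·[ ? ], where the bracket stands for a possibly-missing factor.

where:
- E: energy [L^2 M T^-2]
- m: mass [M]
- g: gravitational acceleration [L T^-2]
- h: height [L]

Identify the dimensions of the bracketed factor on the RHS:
Nothing is missing — the bracketed factor must be dimensionless.

E has dimensions [L^2 M T^-2] and mgh already has dimensions [L^2 M T^-2], so E = mgh is dimensionally complete.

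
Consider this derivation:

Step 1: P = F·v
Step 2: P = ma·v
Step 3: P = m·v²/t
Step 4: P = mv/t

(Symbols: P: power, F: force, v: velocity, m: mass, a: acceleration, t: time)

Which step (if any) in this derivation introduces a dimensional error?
Step 4

Step 1: P = F·v → LHS [L^2 M T^-3], RHS [L^2 M T^-3] ✓
Step 2: P = ma·v → LHS [L^2 M T^-3], RHS [L^2 M T^-3] ✓
Step 3: P = m·v²/t → LHS [L^2 M T^-3], RHS [L^2 M T^-3] ✓
Step 4: P = mv/t → LHS [L^2 M T^-3], RHS [L M T^-2] ✗

The first dimensional inconsistency appears in step 4: P = mv/t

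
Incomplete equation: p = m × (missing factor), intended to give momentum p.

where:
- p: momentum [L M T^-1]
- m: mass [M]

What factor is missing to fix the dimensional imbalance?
v (velocity), dimensions [L T^-1]

p has dimensions [L M T^-1] and m has dimensions [M].
The missing factor must have dimensions [L M T^-1] / [M] = [L T^-1], i.e. velocity (v).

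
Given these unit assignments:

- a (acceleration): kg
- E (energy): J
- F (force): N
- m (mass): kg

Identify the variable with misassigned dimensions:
a

The variable a (acceleration) should have units m/s², not kg.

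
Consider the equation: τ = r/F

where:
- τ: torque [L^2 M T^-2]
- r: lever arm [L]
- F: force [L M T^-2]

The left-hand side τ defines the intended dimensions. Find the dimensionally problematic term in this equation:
The right-hand side term r/F

τ has dimensions [L^2 M T^-2], but r/F has dimensions [M^-1 T^2], so the term r/F is dimensionally wrong for τ.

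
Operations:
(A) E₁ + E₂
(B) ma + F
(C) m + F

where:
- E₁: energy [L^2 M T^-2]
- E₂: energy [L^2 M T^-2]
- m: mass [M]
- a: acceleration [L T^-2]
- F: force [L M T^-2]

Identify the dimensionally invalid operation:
(C) m + F

(A) E₁ + E₂: E₁ [L^2 M T^-2] and E₂ [L^2 M T^-2] — same dimensions ✓
(B) ma + F: ma [L M T^-2] and F [L M T^-2] — same dimensions ✓
(C) m + F: m [M] and F [L M T^-2] — different dimensions cannot be added/subtracted ✗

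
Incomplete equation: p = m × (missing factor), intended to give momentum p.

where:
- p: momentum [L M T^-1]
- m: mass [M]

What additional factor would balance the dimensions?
v (velocity), dimensions [L T^-1]

p has dimensions [L M T^-1] and m has dimensions [M].
The missing factor must have dimensions [L M T^-1] / [M] = [L T^-1], i.e. velocity (v).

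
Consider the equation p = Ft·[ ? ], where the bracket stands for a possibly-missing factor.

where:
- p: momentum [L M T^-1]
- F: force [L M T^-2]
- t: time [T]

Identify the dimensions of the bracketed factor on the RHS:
Nothing is missing — the bracketed factor must be dimensionless.

p has dimensions [L M T^-1] and Ft already has dimensions [L M T^-1], so p = Ft is dimensionally complete.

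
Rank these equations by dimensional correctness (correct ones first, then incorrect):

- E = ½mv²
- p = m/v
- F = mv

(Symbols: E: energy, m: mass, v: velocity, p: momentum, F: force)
Dimensionally correct: E = ½mv²
Dimensionally incorrect: p = m/v, F = mv
Ordered (correct first, then incorrect): E = ½mv², p = m/v, F = mv

- E = ½mv²: LHS [L^2 M T^-2], RHS [L^2 M T^-2] → correct ✓
- p = m/v: LHS [L M T^-1], RHS [L^-1 M T] → incorrect ✗
- F = mv: LHS [L M T^-2], RHS [L M T^-1] → incorrect ✗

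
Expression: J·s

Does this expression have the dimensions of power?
No

The expression J·s has dimensions [L^2 M T^-1], but power has dimensions [L^2 M T^-3].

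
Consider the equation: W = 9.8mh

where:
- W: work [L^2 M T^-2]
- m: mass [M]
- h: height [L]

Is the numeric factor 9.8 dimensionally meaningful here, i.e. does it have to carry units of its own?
Yes

W has dimensions [L^2 M T^-2], while mh alone has dimensions [L M]. For the equation to balance, the factor 9.8 must carry dimensions [L T^-2] — it is a dimensional constant (a numerical value of a physical quantity with its units suppressed), not a pure number.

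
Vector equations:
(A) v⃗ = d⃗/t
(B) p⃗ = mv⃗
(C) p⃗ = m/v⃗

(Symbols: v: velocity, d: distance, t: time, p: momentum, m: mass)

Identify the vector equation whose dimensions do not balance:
(C) p⃗ = m/v⃗

(A) v⃗ = d⃗/t: LHS [L T^-1], RHS [L T^-1] ✓ — displacement (vector) divided by time (scalar)
(B) p⃗ = mv⃗: LHS [L M T^-1], RHS [L M T^-1] ✓ — mass (scalar) times velocity (vector)
(C) p⃗ = m/v⃗: LHS [L M T^-1], RHS [L^-1 M T] ✗ — momentum is mass times velocity; should be mv⃗ (and division by a vector is undefined)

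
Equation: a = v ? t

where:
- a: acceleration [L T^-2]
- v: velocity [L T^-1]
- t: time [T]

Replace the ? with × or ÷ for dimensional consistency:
division (÷): a = v ÷ t

a [L T^-2]; v [L T^-1]; t [T].
v × t → [L] ✗
v ÷ t → [L T^-2] ✓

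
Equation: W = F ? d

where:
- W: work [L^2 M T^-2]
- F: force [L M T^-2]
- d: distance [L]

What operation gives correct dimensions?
multiplication (×): W = F × d

W [L^2 M T^-2]; F [L M T^-2]; d [L].
F × d → [L^2 M T^-2] ✓
F ÷ d → [M T^-2] ✗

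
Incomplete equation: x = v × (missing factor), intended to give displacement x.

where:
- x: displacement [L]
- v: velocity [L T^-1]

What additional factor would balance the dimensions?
t (time), dimensions [T]

x has dimensions [L] and v has dimensions [L T^-1].
The missing factor must have dimensions [L] / [L T^-1] = [T], i.e. time (t).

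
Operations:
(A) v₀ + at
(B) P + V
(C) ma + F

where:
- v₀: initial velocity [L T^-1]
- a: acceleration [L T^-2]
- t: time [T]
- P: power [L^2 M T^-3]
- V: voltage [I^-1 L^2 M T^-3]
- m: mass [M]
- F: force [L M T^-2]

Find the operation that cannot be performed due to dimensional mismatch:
(B) P + V

(A) v₀ + at: v₀ [L T^-1] and at [L T^-1] — same dimensions ✓
(B) P + V: P [L^2 M T^-3] and V [I^-1 L^2 M T^-3] — different dimensions cannot be added/subtracted ✗
(C) ma + F: ma [L M T^-2] and F [L M T^-2] — same dimensions ✓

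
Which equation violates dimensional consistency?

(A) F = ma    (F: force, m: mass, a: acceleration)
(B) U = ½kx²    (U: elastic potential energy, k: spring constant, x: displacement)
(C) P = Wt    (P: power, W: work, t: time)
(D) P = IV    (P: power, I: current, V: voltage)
(C) P = Wt

The equation (C) P = Wt is dimensionally incorrect.

LHS (P): [L^2 M T^-3]
RHS (Wt): [L^2 M T^-1] ✗

The dimensions do not match. The other three equations balance.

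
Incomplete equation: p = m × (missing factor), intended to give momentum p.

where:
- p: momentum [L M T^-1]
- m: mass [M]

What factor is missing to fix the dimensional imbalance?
v (velocity), dimensions [L T^-1]

p has dimensions [L M T^-1] and m has dimensions [M].
The missing factor must have dimensions [L M T^-1] / [M] = [L T^-1], i.e. velocity (v).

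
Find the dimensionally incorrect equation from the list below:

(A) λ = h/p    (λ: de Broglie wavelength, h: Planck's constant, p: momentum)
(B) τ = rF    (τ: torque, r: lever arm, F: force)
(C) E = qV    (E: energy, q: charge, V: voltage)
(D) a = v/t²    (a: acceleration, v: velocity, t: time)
(D) a = v/t²

The equation (D) a = v/t² is dimensionally incorrect.

LHS (a): [L T^-2]
RHS (v/t²): [L T^-3] ✗

The dimensions do not match. The other three equations balance.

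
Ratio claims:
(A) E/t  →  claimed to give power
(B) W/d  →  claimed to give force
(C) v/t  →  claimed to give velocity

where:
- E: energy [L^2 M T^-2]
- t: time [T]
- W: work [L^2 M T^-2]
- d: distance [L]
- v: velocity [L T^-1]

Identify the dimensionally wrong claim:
(C) v/t does not give velocity

(A) E/t: [L^2 M T^-3] = power [L^2 M T^-3] ✓
(B) W/d: [L M T^-2] = force [L M T^-2] ✓
(C) v/t: [L T^-2] ≠ velocity [L T^-1] ✗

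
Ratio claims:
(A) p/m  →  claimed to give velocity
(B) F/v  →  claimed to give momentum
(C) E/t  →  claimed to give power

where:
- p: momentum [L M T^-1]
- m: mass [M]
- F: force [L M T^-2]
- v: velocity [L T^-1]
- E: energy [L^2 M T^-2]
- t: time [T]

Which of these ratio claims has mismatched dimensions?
(B) F/v does not give momentum

(A) p/m: [L T^-1] = velocity [L T^-1] ✓
(B) F/v: [M T^-1] ≠ momentum [L M T^-1] ✗
(C) E/t: [L^2 M T^-3] = power [L^2 M T^-3] ✓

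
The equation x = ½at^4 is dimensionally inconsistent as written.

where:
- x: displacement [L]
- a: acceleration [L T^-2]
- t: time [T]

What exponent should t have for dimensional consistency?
The exponent of t should be 2: x = ½at^2

The LHS x has dimensions [L]; t has dimensions [T].
As written, the RHS ½at^4 (exponent 4 on t) has dimensions [L T^2], which does not match.
With exponent 2, the RHS ½at^2 has dimensions [L], matching the LHS.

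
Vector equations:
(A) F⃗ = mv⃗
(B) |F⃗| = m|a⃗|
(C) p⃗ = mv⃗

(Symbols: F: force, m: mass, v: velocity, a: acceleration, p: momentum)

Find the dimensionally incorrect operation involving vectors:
(A) F⃗ = mv⃗

(A) F⃗ = mv⃗: LHS [L M T^-2], RHS [L M T^-1] ✗ — mass times velocity is momentum, not force; should be ma⃗
(B) |F⃗| = m|a⃗|: LHS [L M T^-2], RHS [L M T^-2] ✓ — magnitudes of vectors are scalars
(C) p⃗ = mv⃗: LHS [L M T^-1], RHS [L M T^-1] ✓ — mass (scalar) times velocity (vector)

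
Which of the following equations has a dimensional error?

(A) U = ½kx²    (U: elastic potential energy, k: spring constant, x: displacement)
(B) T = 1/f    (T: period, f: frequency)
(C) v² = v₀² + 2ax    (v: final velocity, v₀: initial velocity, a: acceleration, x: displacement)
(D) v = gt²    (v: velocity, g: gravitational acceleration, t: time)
(D) v = gt²

The equation (D) v = gt² is dimensionally incorrect.

LHS (v): [L T^-1]
RHS (gt²): [L] ✗

The dimensions do not match. The other three equations balance.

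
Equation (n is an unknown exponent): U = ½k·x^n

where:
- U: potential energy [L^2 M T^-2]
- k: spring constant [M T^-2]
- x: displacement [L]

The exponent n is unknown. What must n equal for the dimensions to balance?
n = 2

U has dimensions [L^2 M T^-2]; x has dimensions [L].
The rest of the RHS has dimensions [M T^-2], so x^n must supply [L^2].
With n = 2: ½k·x^2 has dimensions [L^2 M T^-2], matching the LHS ✓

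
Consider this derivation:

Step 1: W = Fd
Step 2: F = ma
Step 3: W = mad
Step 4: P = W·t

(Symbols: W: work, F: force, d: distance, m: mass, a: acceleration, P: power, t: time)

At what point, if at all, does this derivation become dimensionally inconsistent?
Step 4

Step 1: W = Fd → LHS [L^2 M T^-2], RHS [L^2 M T^-2] ✓
Step 2: F = ma → LHS [L M T^-2], RHS [L M T^-2] ✓
Step 3: W = mad → LHS [L^2 M T^-2], RHS [L^2 M T^-2] ✓
Step 4: P = W·t → LHS [L^2 M T^-3], RHS [L^2 M T^-1] ✗

The first dimensional inconsistency appears in step 4: P = W·t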